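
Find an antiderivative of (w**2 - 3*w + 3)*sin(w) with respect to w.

-w**2*cos(w) + 2*w*sin(w) + 3*w*cos(w) - 3*sin(w) - cos(w) + C

Use integration by parts with u = w**2 - 3*w + 3, dv = sin(w) dw, so v = -cos(w).
Apply parts 2 times (tabular method): alternate signs, differentiate u down to 0, integrate dv up.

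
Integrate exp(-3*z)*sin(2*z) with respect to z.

Let I denote the integral. Integrate by parts with u = sin(2*z), dv = exp(-3*z) dz, so v = -exp(-3*z)/3: I = -exp(-3*z)*sin(2*z)/3 + (2/3)·∫ exp(-3*z)*cos(2*z) dz.
Apply parts again with u = cos(2*z), dv = exp(-3*z) dz: ∫ exp(-3*z)*cos(2*z) dz = -exp(-3*z)*cos(2*z)/3 − (2/3)·I. Substituting back brings back I: I = -exp(-3*z)*sin(2*z)/3 - 2*exp(-3*z)*cos(2*z)/9 − (4/9)·I.
Solving for I: (1 + 4/9)·I equals the remaining terms, so I = (9/13)·(-exp(-3*z)*sin(2*z)/3 - 2*exp(-3*z)*cos(2*z)/9).

-3*exp(-3*z)*sin(2*z)/13 - 2*exp(-3*z)*cos(2*z)/13 + C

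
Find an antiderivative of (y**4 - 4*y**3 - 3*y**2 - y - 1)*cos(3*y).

y**4*sin(3*y)/3 - 4*y**3*sin(3*y)/3 + 4*y**3*cos(3*y)/9 - 13*y**2*sin(3*y)/9 - 4*y**2*cos(3*y)/3 + 5*y*sin(3*y)/9 - 26*y*cos(3*y)/27 - sin(3*y)/81 + 5*cos(3*y)/27 + C

Use integration by parts with u = y**4 - 4*y**3 - 3*y**2 - y - 1, dv = cos(3*y) dy, so v = sin(3*y)/3.
Apply parts 4 times (tabular method): alternate signs, differentiate u down to 0, integrate dv up.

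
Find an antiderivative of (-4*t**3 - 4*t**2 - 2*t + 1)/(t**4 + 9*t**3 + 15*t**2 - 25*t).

-log(t)/25 - log(t - 1)/4 - 371*log(t + 5)/100 - 137/(10*t + 50) + C

Factor the denominator: t*(t - 1)*(t + 5)**2.
Partial-fraction decomposition: -371/(100*(t + 5)) + 137/(10*(t + 5)**2) - 1/(4*(t - 1)) - 1/(25*t).
Integrate each term; A/(t−a) gives A·log|t−a|; A/(t−a)² gives −A/(t−a).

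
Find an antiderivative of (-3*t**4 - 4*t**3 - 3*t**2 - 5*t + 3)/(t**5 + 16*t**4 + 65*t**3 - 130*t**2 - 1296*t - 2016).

Factor the denominator: (t - 4)*(t + 3)*(t + 4)*(t + 6)*(t + 7).
Partial-fraction decomposition: -45/(t + 7) + 1033/(20*(t + 6)) - 179/(16*(t + 4)) + 12/(7*(t + 3)) - 99/(560*(t - 4)).
Integrate each term: A/(t−a) contributes A·log|t−a|.

-99*log(t - 4)/560 + 12*log(t + 3)/7 - 179*log(t + 4)/16 + 1033*log(t + 6)/20 - 45*log(t + 7) + C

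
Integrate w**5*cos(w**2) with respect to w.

Let u = w², du = 2w dw; rewrite as (1/2)∫ u^2·cos(1u) du.
Now integrate by parts 2 times.

w**4*sin(w**2)/2 + w**2*cos(w**2) - sin(w**2) + C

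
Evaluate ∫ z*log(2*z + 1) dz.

z**2*log(2*z + 1)/2 - z**2/4 + z/4 - log(2*z + 1)/8 + C

Use integration by parts with u = log(2*z + 1), dv = z dz.
Then du = 2/(2*z + 1) dz and v = z**2/2.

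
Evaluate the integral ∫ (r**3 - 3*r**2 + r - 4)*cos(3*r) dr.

Use integration by parts with u = r**3 - 3*r**2 + r - 4, dv = cos(3*r) dr, so v = sin(3*r)/3.
Apply parts 3 times (tabular method): alternate signs, differentiate u down to 0, integrate dv up.

r**3*sin(3*r)/3 - r**2*sin(3*r) + r**2*cos(3*r)/3 + r*sin(3*r)/9 - 2*r*cos(3*r)/3 - 10*sin(3*r)/9 + cos(3*r)/27 + C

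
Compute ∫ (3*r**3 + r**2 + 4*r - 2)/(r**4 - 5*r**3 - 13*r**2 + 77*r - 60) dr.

Factor the denominator: (r - 5)*(r - 3)*(r - 1)*(r + 4).
Partial-fraction decomposition: 194/(315*(r + 4)) + 3/(20*(r - 1)) - 25/(7*(r - 3)) + 209/(36*(r - 5)).
Integrate each term: A/(r−a) contributes A·log|r−a|.

209*log(r - 5)/36 - 25*log(r - 3)/7 + 3*log(r - 1)/20 + 194*log(r + 4)/315 + C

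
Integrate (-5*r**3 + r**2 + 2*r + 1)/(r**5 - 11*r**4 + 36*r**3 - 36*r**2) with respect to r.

Factor the denominator: r**2*(r - 6)*(r - 3)*(r - 2).
Partial-fraction decomposition: -31/(16*(r - 2)) + 119/(27*(r - 3)) - 1031/(432*(r - 6)) - 1/(12*r) - 1/(36*r**2).
Integrate each term; A/(r−a) gives A·log|r−a|; A/(r−a)² gives −A/(r−a).

-log(r)/12 - 1031*log(r - 6)/432 + 119*log(r - 3)/27 - 31*log(r - 2)/16 + 1/(36*r) + C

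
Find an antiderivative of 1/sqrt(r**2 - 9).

Substitute r = 3·sec(θ), so dr = 3·sec(θ)*tan(θ) dθ and the radical becomes sqrt(r**2 - 9) = 3·tan(θ) by the Pythagorean identity.
Integrate the resulting trig expression in θ, then back-substitute sec(θ) = r/3, tan(θ) = sqrt(r**2 - 9)/3 (absorbing any constant into C).

log(r + sqrt(r**2 - 9)) + C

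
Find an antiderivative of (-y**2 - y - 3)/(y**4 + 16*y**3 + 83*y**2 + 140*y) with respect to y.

-3*log(y)/140 + 5*log(y + 4)/4 - 23*log(y + 5)/10 + 15*log(y + 7)/14 + C

Factor the denominator: y*(y + 4)*(y + 5)*(y + 7).
Partial-fraction decomposition: 15/(14*(y + 7)) - 23/(10*(y + 5)) + 5/(4*(y + 4)) - 3/(140*y).
Integrate each term: A/(y−a) contributes A·log|y−a|.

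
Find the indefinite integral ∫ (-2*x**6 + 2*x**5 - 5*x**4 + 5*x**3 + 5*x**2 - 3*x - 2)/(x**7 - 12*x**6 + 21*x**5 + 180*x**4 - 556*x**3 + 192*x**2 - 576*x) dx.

log(x)/288 + 143795*log(x - 6)/98568 - 207*log(x - 4)/64 - 235*log(x + 4)/1088 - 139*log(x**2 + 1)/23273 + 330*atan(x)/23273 + 2075/(111*x - 666) + C

Factor the denominator: x*(x - 6)**2*(x - 4)*(x + 4)*(x**2 + 1).
Partial-fraction decomposition: -2*(139*x - 165)/(23273*(x**2 + 1)) - 235/(1088*(x + 4)) - 207/(64*(x - 4)) + 143795/(98568*(x - 6)) - 2075/(111*(x - 6)**2) + 1/(288*x).
Integrate each term; A/(x−a) gives A·log|x−a|; the (Bx+D)/(x²+p²) term gives a log and an atan.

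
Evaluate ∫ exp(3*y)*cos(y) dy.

Let I denote the integral. Integrate by parts with u = cos(y), dv = exp(3*y) dy, so v = exp(3*y)/3: I = exp(3*y)*cos(y)/3 + (1/3)·∫ exp(3*y)*sin(y) dy.
Apply parts again with u = sin(y), dv = exp(3*y) dy: ∫ exp(3*y)*sin(y) dy = exp(3*y)*sin(y)/3 − (1/3)·I. Substituting back brings back I: I = exp(3*y)*sin(y)/9 + exp(3*y)*cos(y)/3 − (1/9)·I.
Solving for I: (1 + 1/9)·I equals the remaining terms, so I = (9/10)·(exp(3*y)*sin(y)/9 + exp(3*y)*cos(y)/3).

exp(3*y)*sin(y)/10 + 3*exp(3*y)*cos(y)/10 + C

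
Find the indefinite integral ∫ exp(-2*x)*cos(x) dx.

Let I denote the integral. Integrate by parts with u = cos(x), dv = exp(-2*x) dx, so v = -exp(-2*x)/2: I = -exp(-2*x)*cos(x)/2 − (1/2)·∫ exp(-2*x)*sin(x) dx.
Apply parts again with u = sin(x), dv = exp(-2*x) dx: ∫ exp(-2*x)*sin(x) dx = -exp(-2*x)*sin(x)/2 + (1/2)·I. Substituting back brings back I: I = exp(-2*x)*sin(x)/4 - exp(-2*x)*cos(x)/2 − (1/4)·I.
Solving for I: (1 + 1/4)·I equals the remaining terms, so I = (4/5)·(exp(-2*x)*sin(x)/4 - exp(-2*x)*cos(x)/2).

exp(-2*x)*sin(x)/5 - 2*exp(-2*x)*cos(x)/5 + C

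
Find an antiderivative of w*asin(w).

w**2*asin(w)/2 + w*sqrt(-w**2 + 1)/4 - asin(w)/4 + C

Use integration by parts with u = arcsin(w), dv = w dw.
Then du = 1/sqrt(-w**2 + 1) dw.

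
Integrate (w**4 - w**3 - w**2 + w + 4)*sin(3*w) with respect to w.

-w**4*cos(3*w)/3 + 4*w**3*sin(3*w)/9 + w**3*cos(3*w)/3 - w**2*sin(3*w)/3 + 7*w**2*cos(3*w)/9 - 14*w*sin(3*w)/27 - 5*w*cos(3*w)/9 + 5*sin(3*w)/27 - 122*cos(3*w)/81 + C

Use integration by parts with u = w**4 - w**3 - w**2 + w + 4, dv = sin(3*w) dw, so v = -cos(3*w)/3.
Apply parts 4 times (tabular method): alternate signs, differentiate u down to 0, integrate dv up.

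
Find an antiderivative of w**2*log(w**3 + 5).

Let u = w**3 + 5, so du = (3*w**2) dw.
The integral becomes (1/3)·∫ log(u) du; integrate by parts with u′=log(u), dv′=du.

w**3*log(w**3 + 5)/3 - w**3/3 + 5*log(w**3 + 5)/3 + C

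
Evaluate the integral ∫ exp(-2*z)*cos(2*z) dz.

exp(-2*z)*sin(2*z)/4 - exp(-2*z)*cos(2*z)/4 + C

Let I denote the integral. Integrate by parts with u = cos(2*z), dv = exp(-2*z) dz, so v = -exp(-2*z)/2: I = -exp(-2*z)*cos(2*z)/2 − ∫ exp(-2*z)*sin(2*z) dz.
Apply parts again with u = sin(2*z), dv = exp(-2*z) dz: ∫ exp(-2*z)*sin(2*z) dz = -exp(-2*z)*sin(2*z)/2 + I. Substituting back brings back I: I = exp(-2*z)*sin(2*z)/2 - exp(-2*z)*cos(2*z)/2 − I.
Solving for I: (1 + 1)·I equals the remaining terms, so I = (1/2)·(exp(-2*z)*sin(2*z)/2 - exp(-2*z)*cos(2*z)/2).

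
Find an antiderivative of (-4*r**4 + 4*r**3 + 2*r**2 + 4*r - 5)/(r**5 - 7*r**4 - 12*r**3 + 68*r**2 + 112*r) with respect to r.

-5*log(r)/112 - 8111*log(r - 7)/1701 + 725*log(r - 4)/432 - 841*log(r + 2)/972 - 101/(108*r + 216) + C

Factor the denominator: r*(r - 7)*(r - 4)*(r + 2)**2.
Partial-fraction decomposition: -841/(972*(r + 2)) + 101/(108*(r + 2)**2) + 725/(432*(r - 4)) - 8111/(1701*(r - 7)) - 5/(112*r).
Integrate each term; A/(r−a) gives A·log|r−a|; A/(r−a)² gives −A/(r−a).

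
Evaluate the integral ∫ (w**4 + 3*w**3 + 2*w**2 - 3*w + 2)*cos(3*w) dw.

Use integration by parts with u = w**4 + 3*w**3 + 2*w**2 - 3*w + 2, dv = cos(3*w) dw, so v = sin(3*w)/3.
Apply parts 4 times (tabular method): alternate signs, differentiate u down to 0, integrate dv up.

w**4*sin(3*w)/3 + w**3*sin(3*w) + 4*w**3*cos(3*w)/9 + 2*w**2*sin(3*w)/9 + w**2*cos(3*w) - 5*w*sin(3*w)/3 + 4*w*cos(3*w)/27 + 50*sin(3*w)/81 - 5*cos(3*w)/9 + C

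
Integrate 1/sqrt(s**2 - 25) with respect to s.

Substitute s = 5·sec(θ), so ds = 5·sec(θ)*tan(θ) dθ and the radical becomes sqrt(s**2 - 25) = 5·tan(θ) by the Pythagorean identity.
Integrate the resulting trig expression in θ, then back-substitute sec(θ) = s/5, tan(θ) = sqrt(s**2 - 25)/5 (absorbing any constant into C).

log(s + sqrt(s**2 - 25)) + C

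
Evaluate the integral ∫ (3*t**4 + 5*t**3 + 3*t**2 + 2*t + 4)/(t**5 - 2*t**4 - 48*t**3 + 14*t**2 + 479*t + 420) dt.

Factor the denominator: (t - 7)*(t - 4)*(t + 1)*(t + 3)*(t + 5).
Partial-fraction decomposition: 1319/(864*(t + 5)) - 19/(40*(t + 3)) + 3/(320*(t + 1)) - 164/(135*(t - 4)) + 9083/(2880*(t - 7)).
Integrate each term: A/(t−a) contributes A·log|t−a|.

9083*log(t - 7)/2880 - 164*log(t - 4)/135 + 3*log(t + 1)/320 - 19*log(t + 3)/40 + 1319*log(t + 5)/864 + C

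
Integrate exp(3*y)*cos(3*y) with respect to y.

exp(3*y)*sin(3*y)/6 + exp(3*y)*cos(3*y)/6 + C

Let I denote the integral. Integrate by parts with u = cos(3*y), dv = exp(3*y) dy, so v = exp(3*y)/3: I = exp(3*y)*cos(3*y)/3 + ∫ exp(3*y)*sin(3*y) dy.
Apply parts again with u = sin(3*y), dv = exp(3*y) dy: ∫ exp(3*y)*sin(3*y) dy = exp(3*y)*sin(3*y)/3 − I. Substituting back brings back I: I = exp(3*y)*sin(3*y)/3 + exp(3*y)*cos(3*y)/3 − I.
Solving for I: (1 + 1)·I equals the remaining terms, so I = (1/2)·(exp(3*y)*sin(3*y)/3 + exp(3*y)*cos(3*y)/3).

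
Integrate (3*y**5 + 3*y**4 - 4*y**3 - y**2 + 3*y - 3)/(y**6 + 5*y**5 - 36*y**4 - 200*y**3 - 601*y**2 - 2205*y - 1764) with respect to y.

5111*log(y - 7)/6496 + log(y + 1)/480 - 21*log(y + 4)/25 + 13973*log(y + 7)/4872 + 531*log(y**2 + 9)/5800 - 763*atan(y/3)/2900 + C

Factor the denominator: (y - 7)*(y + 1)*(y + 4)*(y + 7)*(y**2 + 9).
Partial-fraction decomposition: 3*(177*y - 763)/(2900*(y**2 + 9)) + 13973/(4872*(y + 7)) - 21/(25*(y + 4)) + 1/(480*(y + 1)) + 5111/(6496*(y - 7)).
Integrate each term; A/(y−a) gives A·log|y−a|; the (By+D)/(y²+p²) term gives a log and an atan.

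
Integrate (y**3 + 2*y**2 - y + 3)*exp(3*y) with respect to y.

(9*y**3 + 9*y**2 - 15*y + 32)*exp(3*y)/27 + C

Use integration by parts with u = y**3 + 2*y**2 - y + 3, dv = exp(3*y) dy, so v = exp(3*y)/3.
Apply parts 3 times (tabular method): alternate signs, differentiate u down to 0, integrate dv up.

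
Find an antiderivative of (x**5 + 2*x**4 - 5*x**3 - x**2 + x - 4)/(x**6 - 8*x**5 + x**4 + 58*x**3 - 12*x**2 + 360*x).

Factor the denominator: x*(x - 6)*(x - 5)*(x + 3)*(x**2 + 4).
Partial-fraction decomposition: -(717*x - 4738)/(15080*(x**2 + 4)) - 19/(1404*(x + 3)) - 1863/(580*(x - 5)) + 4627/(1080*(x - 6)) - 1/(90*x).
Integrate each term; A/(x−a) gives A·log|x−a|; the (Bx+D)/(x²+p²) term gives a log and an atan.

-log(x)/90 + 4627*log(x - 6)/1080 - 1863*log(x - 5)/580 - 19*log(x + 3)/1404 - 717*log(x**2 + 4)/30160 + 2369*atan(x/2)/15080 + C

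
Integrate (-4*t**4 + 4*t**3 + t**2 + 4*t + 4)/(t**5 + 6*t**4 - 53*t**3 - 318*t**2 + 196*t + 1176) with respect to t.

-209*log(t - 7)/210 + log(t - 2)/90 - 2*log(t + 2)/15 + 29*log(t + 6)/2 - 10951*log(t + 7)/630 + C

Factor the denominator: (t - 7)*(t - 2)*(t + 2)*(t + 6)*(t + 7).
Partial-fraction decomposition: -10951/(630*(t + 7)) + 29/(2*(t + 6)) - 2/(15*(t + 2)) + 1/(90*(t - 2)) - 209/(210*(t - 7)).
Integrate each term: A/(t−a) contributes A·log|t−a|.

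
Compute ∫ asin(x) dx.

Use integration by parts with u = arcsin(x), dv = dx.
Then du = 1/sqrt(-x**2 + 1) dx.

x*asin(x) + sqrt(-x**2 + 1) + C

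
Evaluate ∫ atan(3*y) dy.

y*atan(3*y) - log(9*y**2 + 1)/6 + C

Use integration by parts with u = arctan(3*y), dv = dy.
Then du = 3/(9*y**2 + 1) dy.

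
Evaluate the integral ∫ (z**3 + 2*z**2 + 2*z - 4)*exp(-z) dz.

Use integration by parts with u = z**3 + 2*z**2 + 2*z - 4, dv = exp(-z) dz, so v = -exp(-z).
Apply parts 3 times (tabular method): alternate signs, differentiate u down to 0, integrate dv up.

(-z**3 - 5*z**2 - 12*z - 8)*exp(-z) + C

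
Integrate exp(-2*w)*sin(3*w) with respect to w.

-2*exp(-2*w)*sin(3*w)/13 - 3*exp(-2*w)*cos(3*w)/13 + C

Let I denote the integral. Integrate by parts with u = sin(3*w), dv = exp(-2*w) dw, so v = -exp(-2*w)/2: I = -exp(-2*w)*sin(3*w)/2 + (3/2)·∫ exp(-2*w)*cos(3*w) dw.
Apply parts again with u = cos(3*w), dv = exp(-2*w) dw: ∫ exp(-2*w)*cos(3*w) dw = -exp(-2*w)*cos(3*w)/2 − (3/2)·I. Substituting back brings back I: I = -exp(-2*w)*sin(3*w)/2 - 3*exp(-2*w)*cos(3*w)/4 − (9/4)·I.
Solving for I: (1 + 9/4)·I equals the remaining terms, so I = (4/13)·(-exp(-2*w)*sin(3*w)/2 - 3*exp(-2*w)*cos(3*w)/4).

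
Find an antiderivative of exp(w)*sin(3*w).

Let I denote the integral. Integrate by parts with u = sin(3*w), dv = exp(w) dw, so v = exp(w): I = exp(w)*sin(3*w) − 3·∫ exp(w)*cos(3*w) dw.
Apply parts again with u = cos(3*w), dv = exp(w) dw: ∫ exp(w)*cos(3*w) dw = exp(w)*cos(3*w) + 3·I. Substituting back brings back I: I = exp(w)*sin(3*w) - 3*exp(w)*cos(3*w) − 9·I.
Solving for I: (1 + 9)·I equals the remaining terms, so I = (1/10)·(exp(w)*sin(3*w) - 3*exp(w)*cos(3*w)).

exp(w)*sin(3*w)/10 - 3*exp(w)*cos(3*w)/10 + C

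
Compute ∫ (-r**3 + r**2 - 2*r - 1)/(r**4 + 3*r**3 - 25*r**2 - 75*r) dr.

Factor the denominator: r*(r - 5)*(r + 3)*(r + 5).
Partial-fraction decomposition: -159/(100*(r + 5)) + 41/(48*(r + 3)) - 111/(400*(r - 5)) + 1/(75*r).
Integrate each term: A/(r−a) contributes A·log|r−a|.

log(r)/75 - 111*log(r - 5)/400 + 41*log(r + 3)/48 - 159*log(r + 5)/100 + C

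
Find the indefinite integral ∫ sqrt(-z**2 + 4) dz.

z*sqrt(-z**2 + 4)/2 + 2*asin(z/2) + C

Substitute z = 2·sin(θ), so dz = 2·cos(θ) dθ and the radical becomes sqrt(-z**2 + 4) = 2·cos(θ) by the Pythagorean identity.
Integrate the resulting trig expression in θ, then back-substitute θ = asin(z/2), sin(θ) = z/2, cos(θ) = sqrt(-z**2 + 4)/2 (absorbing any constant into C).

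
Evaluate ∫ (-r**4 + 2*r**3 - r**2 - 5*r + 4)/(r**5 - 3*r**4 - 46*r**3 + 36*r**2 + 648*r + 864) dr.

-63677*log(r - 6)/129600 - 11*log(r + 2)/64 + 125*log(r + 3)/81 - 47*log(r + 4)/25 + 463/(360*r - 2160) + C

Factor the denominator: (r - 6)**2*(r + 2)*(r + 3)*(r + 4).
Partial-fraction decomposition: -47/(25*(r + 4)) + 125/(81*(r + 3)) - 11/(64*(r + 2)) - 63677/(129600*(r - 6)) - 463/(360*(r - 6)**2).
Integrate each term; A/(r−a) gives A·log|r−a|; A/(r−a)² gives −A/(r−a).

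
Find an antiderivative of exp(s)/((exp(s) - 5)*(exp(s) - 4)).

Let u = e^s, du = e^s ds.
The integral becomes ∫ du/((u-5)(u-4)); decompose into partial fractions.

log(exp(s) - 5) - log(exp(s) - 4) + C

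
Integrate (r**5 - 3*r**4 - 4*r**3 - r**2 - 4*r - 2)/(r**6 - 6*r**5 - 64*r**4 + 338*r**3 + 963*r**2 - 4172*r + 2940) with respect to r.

86291*log(r - 7)/135200 - 31*log(r - 2)/700 + 13*log(r - 1)/1512 - 4507*log(r + 5)/6048 + 5407*log(r + 6)/4732 - 8153/(4680*r - 32760) + C

Factor the denominator: (r - 7)**2*(r - 2)*(r - 1)*(r + 5)*(r + 6).
Partial-fraction decomposition: 5407/(4732*(r + 6)) - 4507/(6048*(r + 5)) + 13/(1512*(r - 1)) - 31/(700*(r - 2)) + 86291/(135200*(r - 7)) + 8153/(4680*(r - 7)**2).
Integrate each term; A/(r−a) gives A·log|r−a|; A/(r−a)² gives −A/(r−a).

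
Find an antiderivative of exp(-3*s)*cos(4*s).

4*exp(-3*s)*sin(4*s)/25 - 3*exp(-3*s)*cos(4*s)/25 + C

Let I denote the integral. Integrate by parts with u = cos(4*s), dv = exp(-3*s) ds, so v = -exp(-3*s)/3: I = -exp(-3*s)*cos(4*s)/3 − (4/3)·∫ exp(-3*s)*sin(4*s) ds.
Apply parts again with u = sin(4*s), dv = exp(-3*s) ds: ∫ exp(-3*s)*sin(4*s) ds = -exp(-3*s)*sin(4*s)/3 + (4/3)·I. Substituting back brings back I: I = 4*exp(-3*s)*sin(4*s)/9 - exp(-3*s)*cos(4*s)/3 − (16/9)·I.
Solving for I: (1 + 16/9)·I equals the remaining terms, so I = (9/25)·(4*exp(-3*s)*sin(4*s)/9 - exp(-3*s)*cos(4*s)/3).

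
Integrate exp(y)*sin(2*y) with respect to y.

exp(y)*sin(2*y)/5 - 2*exp(y)*cos(2*y)/5 + C

Let I denote the integral. Integrate by parts with u = sin(2*y), dv = exp(y) dy, so v = exp(y): I = exp(y)*sin(2*y) − 2·∫ exp(y)*cos(2*y) dy.
Apply parts again with u = cos(2*y), dv = exp(y) dy: ∫ exp(y)*cos(2*y) dy = exp(y)*cos(2*y) + 2·I. Substituting back brings back I: I = exp(y)*sin(2*y) - 2*exp(y)*cos(2*y) − 4·I.
Solving for I: (1 + 4)·I equals the remaining terms, so I = (1/5)·(exp(y)*sin(2*y) - 2*exp(y)*cos(2*y)).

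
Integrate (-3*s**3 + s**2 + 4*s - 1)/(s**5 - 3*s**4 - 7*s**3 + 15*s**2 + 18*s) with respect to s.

Factor the denominator: s*(s - 3)**2*(s + 1)*(s + 2).
Partial-fraction decomposition: 19/(50*(s + 2)) + 1/(16*(s + 1)) - 1393/(3600*(s - 3)) - 61/(60*(s - 3)**2) - 1/(18*s).
Integrate each term; A/(s−a) gives A·log|s−a|; A/(s−a)² gives −A/(s−a).

-log(s)/18 - 1393*log(s - 3)/3600 + log(s + 1)/16 + 19*log(s + 2)/50 + 61/(60*s - 180) + C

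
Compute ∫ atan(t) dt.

t*atan(t) - log(t**2 + 1)/2 + C

Use integration by parts with u = arctan(t), dv = dt.
Then du = 1/(t**2 + 1) dt.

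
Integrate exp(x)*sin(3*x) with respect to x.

exp(x)*sin(3*x)/10 - 3*exp(x)*cos(3*x)/10 + C

Let I denote the integral. Integrate by parts with u = sin(3*x), dv = exp(x) dx, so v = exp(x): I = exp(x)*sin(3*x) − 3·∫ exp(x)*cos(3*x) dx.
Apply parts again with u = cos(3*x), dv = exp(x) dx: ∫ exp(x)*cos(3*x) dx = exp(x)*cos(3*x) + 3·I. Substituting back brings back I: I = exp(x)*sin(3*x) - 3*exp(x)*cos(3*x) − 9·I.
Solving for I: (1 + 9)·I equals the remaining terms, so I = (1/10)·(exp(x)*sin(3*x) - 3*exp(x)*cos(3*x)).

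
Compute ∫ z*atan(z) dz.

Use integration by parts with u = arctan(z), dv = z dz.
Then du = 1/(z**2 + 1) dz.

z**2*atan(z)/2 - z/2 + atan(z)/2 + C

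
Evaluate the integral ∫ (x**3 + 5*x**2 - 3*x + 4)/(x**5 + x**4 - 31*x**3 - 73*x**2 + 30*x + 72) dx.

Factor the denominator: (x - 6)*(x - 1)*(x + 1)*(x + 3)*(x + 4).
Partial-fraction decomposition: 16/(75*(x + 4)) - 31/(72*(x + 3)) + 11/(84*(x + 1)) - 7/(200*(x - 1)) + 191/(1575*(x - 6)).
Integrate each term: A/(x−a) contributes A·log|x−a|.

191*log(x - 6)/1575 - 7*log(x - 1)/200 + 11*log(x + 1)/84 - 31*log(x + 3)/72 + 16*log(x + 4)/75 + C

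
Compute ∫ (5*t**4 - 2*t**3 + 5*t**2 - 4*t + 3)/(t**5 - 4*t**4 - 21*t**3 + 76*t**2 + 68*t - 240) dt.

2983*log(t - 5)/378 - 387*log(t - 3)/70 + 79*log(t - 2)/72 - 127*log(t + 2)/280 + 1507*log(t + 4)/756 + C

Factor the denominator: (t - 5)*(t - 3)*(t - 2)*(t + 2)*(t + 4).
Partial-fraction decomposition: 1507/(756*(t + 4)) - 127/(280*(t + 2)) + 79/(72*(t - 2)) - 387/(70*(t - 3)) + 2983/(378*(t - 5)).
Integrate each term: A/(t−a) contributes A·log|t−a|.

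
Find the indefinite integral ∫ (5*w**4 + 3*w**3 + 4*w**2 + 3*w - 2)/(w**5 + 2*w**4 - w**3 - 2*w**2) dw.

Factor the denominator: w**2*(w - 1)*(w + 1)*(w + 2).
Partial-fraction decomposition: 16/(3*(w + 2)) - 1/(2*(w + 1)) + 13/(6*(w - 1)) - 2/w + w**(-2).
Integrate each term; A/(w−a) gives A·log|w−a|; A/(w−a)² gives −A/(w−a).

-2*log(w) + 13*log(w - 1)/6 - log(w + 1)/2 + 16*log(w + 2)/3 - 1/w + C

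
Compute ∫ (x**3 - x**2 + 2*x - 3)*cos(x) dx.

Use integration by parts with u = x**3 - x**2 + 2*x - 3, dv = cos(x) dx, so v = sin(x).
Apply parts 3 times (tabular method): alternate signs, differentiate u down to 0, integrate dv up.

x**3*sin(x) - x**2*sin(x) + 3*x**2*cos(x) - 4*x*sin(x) - 2*x*cos(x) - sin(x) - 4*cos(x) + C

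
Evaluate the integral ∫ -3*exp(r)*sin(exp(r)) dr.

3*cos(exp(r)) + C

Let u = exp(r), so du = (exp(r)) dr.
Rewriting, the integral becomes -3·∫ sin(u) du = -3·-cos(u).
Substituting back, u = exp(r).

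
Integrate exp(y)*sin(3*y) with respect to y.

exp(y)*sin(3*y)/10 - 3*exp(y)*cos(3*y)/10 + C

Let I denote the integral. Integrate by parts with u = sin(3*y), dv = exp(y) dy, so v = exp(y): I = exp(y)*sin(3*y) − 3·∫ exp(y)*cos(3*y) dy.
Apply parts again with u = cos(3*y), dv = exp(y) dy: ∫ exp(y)*cos(3*y) dy = exp(y)*cos(3*y) + 3·I. Substituting back brings back I: I = exp(y)*sin(3*y) - 3*exp(y)*cos(3*y) − 9·I.
Solving for I: (1 + 9)·I equals the remaining terms, so I = (1/10)·(exp(y)*sin(3*y) - 3*exp(y)*cos(3*y)).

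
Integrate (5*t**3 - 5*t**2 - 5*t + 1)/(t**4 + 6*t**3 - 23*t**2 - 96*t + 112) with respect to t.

221*log(t - 4)/264 + log(t - 1)/30 - 379*log(t + 4)/120 + 481*log(t + 7)/66 + C

Factor the denominator: (t - 4)*(t - 1)*(t + 4)*(t + 7).
Partial-fraction decomposition: 481/(66*(t + 7)) - 379/(120*(t + 4)) + 1/(30*(t - 1)) + 221/(264*(t - 4)).
Integrate each term: A/(t−a) contributes A·log|t−a|.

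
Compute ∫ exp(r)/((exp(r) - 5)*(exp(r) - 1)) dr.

log(exp(r) - 5)/4 - log(exp(r) - 1)/4 + C

Let u = e^r, du = e^r dr.
The integral becomes ∫ du/((u-1)(u-5)); decompose into partial fractions.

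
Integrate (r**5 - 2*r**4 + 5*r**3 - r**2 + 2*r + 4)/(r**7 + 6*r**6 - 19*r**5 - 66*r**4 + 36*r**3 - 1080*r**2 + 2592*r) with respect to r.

log(r)/648 + 207*log(r - 4)/5000 - 11*log(r - 2)/832 - 35893*log(r + 6)/648000 + 1877*log(r**2 + 9)/146250 - 776*atan(r/3)/658125 - 2873/(5400*r + 32400) + C

Factor the denominator: r*(r - 4)*(r - 2)*(r + 6)**2*(r**2 + 9).
Partial-fraction decomposition: (5631*r - 776)/(219375*(r**2 + 9)) - 35893/(648000*(r + 6)) + 2873/(5400*(r + 6)**2) - 11/(832*(r - 2)) + 207/(5000*(r - 4)) + 1/(648*r).
Integrate each term; A/(r−a) gives A·log|r−a|; the (Br+D)/(r²+p²) term gives a log and an atan.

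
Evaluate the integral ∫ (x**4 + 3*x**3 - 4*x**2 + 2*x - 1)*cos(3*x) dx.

Use integration by parts with u = x**4 + 3*x**3 - 4*x**2 + 2*x - 1, dv = cos(3*x) dx, so v = sin(3*x)/3.
Apply parts 4 times (tabular method): alternate signs, differentiate u down to 0, integrate dv up.

x**4*sin(3*x)/3 + x**3*sin(3*x) + 4*x**3*cos(3*x)/9 - 16*x**2*sin(3*x)/9 + x**2*cos(3*x) - 32*x*cos(3*x)/27 + 5*sin(3*x)/81 + C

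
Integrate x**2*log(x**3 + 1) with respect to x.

Let u = x**3 + 1, so du = (3*x**2) dx.
The integral becomes (1/3)·∫ log(u) du; integrate by parts with u′=log(u), dv′=du.

x**3*log(x**3 + 1)/3 - x**3/3 + log(x**3 + 1)/3 + C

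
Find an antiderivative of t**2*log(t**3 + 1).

Let u = t**3 + 1, so du = (3*t**2) dt.
The integral becomes (1/3)·∫ log(u) du; integrate by parts with u′=log(u), dv′=du.

t**3*log(t**3 + 1)/3 - t**3/3 + log(t**3 + 1)/3 + C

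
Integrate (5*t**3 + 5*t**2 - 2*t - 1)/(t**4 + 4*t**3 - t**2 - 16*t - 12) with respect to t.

11*log(t - 2)/12 - log(t + 1)/6 - 17*log(t + 2)/4 + 17*log(t + 3)/2 + C

Factor the denominator: (t - 2)*(t + 1)*(t + 2)*(t + 3).
Partial-fraction decomposition: 17/(2*(t + 3)) - 17/(4*(t + 2)) - 1/(6*(t + 1)) + 11/(12*(t - 2)).
Integrate each term: A/(t−a) contributes A·log|t−a|.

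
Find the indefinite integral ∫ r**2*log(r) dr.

Use integration by parts with u = log(r), dv = r**2 dr.
Then du = 1/r dr and v = r**3/3.

r**3*log(r)/3 - r**3/9 + C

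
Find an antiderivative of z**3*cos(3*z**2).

z**2*sin(3*z**2)/6 + cos(3*z**2)/18 + C

Let u = z², du = 2z dz; rewrite as (1/2)∫ u^1·cos(3u) du.
Now integrate by parts 1 time.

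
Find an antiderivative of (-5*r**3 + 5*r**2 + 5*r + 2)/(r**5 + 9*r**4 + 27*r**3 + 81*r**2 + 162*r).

Factor the denominator: r*(r + 3)*(r + 6)*(r**2 + 9).
Partial-fraction decomposition: -(407*r - 837)/(810*(r**2 + 9)) + 616/(405*(r + 6)) - 167/(162*(r + 3)) + 1/(81*r).
Integrate each term; A/(r−a) gives A·log|r−a|; the (Br+D)/(r²+p²) term gives a log and an atan.

log(r)/81 - 167*log(r + 3)/162 + 616*log(r + 6)/405 - 407*log(r**2 + 9)/1620 + 31*atan(r/3)/90 + C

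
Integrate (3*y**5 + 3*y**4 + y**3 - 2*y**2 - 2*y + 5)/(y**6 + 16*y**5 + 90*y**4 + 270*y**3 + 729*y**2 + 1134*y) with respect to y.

5*log(y)/1134 + 65*log(y + 3)/81 - 19711*log(y + 6)/810 + 5455*log(y + 7)/203 - 4043*log(y**2 + 9)/23490 - 24*atan(y/3)/145 + C

Factor the denominator: y*(y + 3)*(y + 6)*(y + 7)*(y**2 + 9).
Partial-fraction decomposition: -(4043*y + 5832)/(11745*(y**2 + 9)) + 5455/(203*(y + 7)) - 19711/(810*(y + 6)) + 65/(81*(y + 3)) + 5/(1134*y).
Integrate each term; A/(y−a) gives A·log|y−a|; the (By+D)/(y²+p²) term gives a log and an atan.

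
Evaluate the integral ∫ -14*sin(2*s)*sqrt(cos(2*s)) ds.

Let u = cos(2*s), so du = (-2*sin(2*s)) ds.
Rewriting, the integral becomes 7·∫ √u du = 7·(2/3)u^(3/2).
Substituting back, u = cos(2*s).

14*cos(2*s)**(3/2)/3 + C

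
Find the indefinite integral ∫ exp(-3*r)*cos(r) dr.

exp(-3*r)*sin(r)/10 - 3*exp(-3*r)*cos(r)/10 + C

Let I denote the integral. Integrate by parts with u = cos(r), dv = exp(-3*r) dr, so v = -exp(-3*r)/3: I = -exp(-3*r)*cos(r)/3 − (1/3)·∫ exp(-3*r)*sin(r) dr.
Apply parts again with u = sin(r), dv = exp(-3*r) dr: ∫ exp(-3*r)*sin(r) dr = -exp(-3*r)*sin(r)/3 + (1/3)·I. Substituting back brings back I: I = exp(-3*r)*sin(r)/9 - exp(-3*r)*cos(r)/3 − (1/9)·I.
Solving for I: (1 + 1/9)·I equals the remaining terms, so I = (9/10)·(exp(-3*r)*sin(r)/9 - exp(-3*r)*cos(r)/3).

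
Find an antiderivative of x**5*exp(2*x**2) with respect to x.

Let u = x², du = 2x dx; rewrite as (1/2)∫ u^2·exp(2u) du.
Now integrate by parts 2 times.

(2*x**4 - 2*x**2 + 1)*exp(2*x**2)/8 + C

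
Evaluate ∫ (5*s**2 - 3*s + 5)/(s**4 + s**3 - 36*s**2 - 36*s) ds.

Factor the denominator: s*(s - 6)*(s + 1)*(s + 6).
Partial-fraction decomposition: -203/(360*(s + 6)) + 13/(35*(s + 1)) + 167/(504*(s - 6)) - 5/(36*s).
Integrate each term: A/(s−a) contributes A·log|s−a|.

-5*log(s)/36 + 167*log(s - 6)/504 + 13*log(s + 1)/35 - 203*log(s + 6)/360 + C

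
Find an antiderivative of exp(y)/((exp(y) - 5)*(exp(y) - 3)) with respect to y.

Let u = e^y, du = e^y dy.
The integral becomes ∫ du/((u-5)(u-3)); decompose into partial fractions.

log(exp(y) - 5)/2 - log(exp(y) - 3)/2 + C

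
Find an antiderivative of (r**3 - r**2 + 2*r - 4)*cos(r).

r**3*sin(r) - r**2*sin(r) + 3*r**2*cos(r) - 4*r*sin(r) - 2*r*cos(r) - 2*sin(r) - 4*cos(r) + C

Use integration by parts with u = r**3 - r**2 + 2*r - 4, dv = cos(r) dr, so v = sin(r).
Apply parts 3 times (tabular method): alternate signs, differentiate u down to 0, integrate dv up.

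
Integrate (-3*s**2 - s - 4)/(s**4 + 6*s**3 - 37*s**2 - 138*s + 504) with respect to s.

-28*log(s - 4)/55 + 17*log(s - 3)/45 - 53*log(s + 6)/45 + 72*log(s + 7)/55 + C

Factor the denominator: (s - 4)*(s - 3)*(s + 6)*(s + 7).
Partial-fraction decomposition: 72/(55*(s + 7)) - 53/(45*(s + 6)) + 17/(45*(s - 3)) - 28/(55*(s - 4)).
Integrate each term: A/(s−a) contributes A·log|s−a|.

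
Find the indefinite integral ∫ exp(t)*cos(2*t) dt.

2*exp(t)*sin(2*t)/5 + exp(t)*cos(2*t)/5 + C

Let I denote the integral. Integrate by parts with u = cos(2*t), dv = exp(t) dt, so v = exp(t): I = exp(t)*cos(2*t) + 2·∫ exp(t)*sin(2*t) dt.
Apply parts again with u = sin(2*t), dv = exp(t) dt: ∫ exp(t)*sin(2*t) dt = exp(t)*sin(2*t) − 2·I. Substituting back brings back I: I = 2*exp(t)*sin(2*t) + exp(t)*cos(2*t) − 4·I.
Solving for I: (1 + 4)·I equals the remaining terms, so I = (1/5)·(2*exp(t)*sin(2*t) + exp(t)*cos(2*t)).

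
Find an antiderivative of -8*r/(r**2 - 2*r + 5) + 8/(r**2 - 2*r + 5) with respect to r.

-4*log(r**2 - 2*r + 5) + C

Let u = r**2 - 2*r + 5, so du = (2*r - 2) dr.
Rewriting, the integral becomes -4·∫ 1/u du = -4·log(u).
Substituting back, u = r**2 - 2*r + 5.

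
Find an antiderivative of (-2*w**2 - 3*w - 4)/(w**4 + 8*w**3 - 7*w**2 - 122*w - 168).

-8*log(w - 4)/77 + log(w + 2)/5 - 13*log(w + 3)/28 + 81*log(w + 7)/220 + C

Factor the denominator: (w - 4)*(w + 2)*(w + 3)*(w + 7).
Partial-fraction decomposition: 81/(220*(w + 7)) - 13/(28*(w + 3)) + 1/(5*(w + 2)) - 8/(77*(w - 4)).
Integrate each term: A/(w−a) contributes A·log|w−a|.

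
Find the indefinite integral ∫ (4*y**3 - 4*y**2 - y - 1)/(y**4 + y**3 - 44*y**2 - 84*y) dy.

Factor the denominator: y*(y - 7)*(y + 2)*(y + 6).
Partial-fraction decomposition: 1003/(312*(y + 6)) - 47/(72*(y + 2)) + 1168/(819*(y - 7)) + 1/(84*y).
Integrate each term: A/(y−a) contributes A·log|y−a|.

log(y)/84 + 1168*log(y - 7)/819 - 47*log(y + 2)/72 + 1003*log(y + 6)/312 + C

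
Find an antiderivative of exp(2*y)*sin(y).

Let I denote the integral. Integrate by parts with u = sin(y), dv = exp(2*y) dy, so v = exp(2*y)/2: I = exp(2*y)*sin(y)/2 − (1/2)·∫ exp(2*y)*cos(y) dy.
Apply parts again with u = cos(y), dv = exp(2*y) dy: ∫ exp(2*y)*cos(y) dy = exp(2*y)*cos(y)/2 + (1/2)·I. Substituting back brings back I: I = exp(2*y)*sin(y)/2 - exp(2*y)*cos(y)/4 − (1/4)·I.
Solving for I: (1 + 1/4)·I equals the remaining terms, so I = (4/5)·(exp(2*y)*sin(y)/2 - exp(2*y)*cos(y)/4).

2*exp(2*y)*sin(y)/5 - exp(2*y)*cos(y)/5 + C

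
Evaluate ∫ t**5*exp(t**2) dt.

(t**4 - 2*t**2 + 2)*exp(t**2)/2 + C

Let u = t², du = 2t dt; rewrite as (1/2)∫ u^2·exp(1u) du.
Now integrate by parts 2 times.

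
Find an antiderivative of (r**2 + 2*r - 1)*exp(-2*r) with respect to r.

Use integration by parts with u = r**2 + 2*r - 1, dv = exp(-2*r) dr, so v = -exp(-2*r)/2.
Apply parts 2 times (tabular method): alternate signs, differentiate u down to 0, integrate dv up.

(-2*r**2 - 6*r - 1)*exp(-2*r)/4 + C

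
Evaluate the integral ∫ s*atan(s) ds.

s**2*atan(s)/2 - s/2 + atan(s)/2 + C

Use integration by parts with u = arctan(s), dv = s ds.
Then du = 1/(s**2 + 1) ds.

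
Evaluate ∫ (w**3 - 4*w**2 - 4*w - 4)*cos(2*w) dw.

Use integration by parts with u = w**3 - 4*w**2 - 4*w - 4, dv = cos(2*w) dw, so v = sin(2*w)/2.
Apply parts 3 times (tabular method): alternate signs, differentiate u down to 0, integrate dv up.

w**3*sin(2*w)/2 - 2*w**2*sin(2*w) + 3*w**2*cos(2*w)/4 - 11*w*sin(2*w)/4 - 2*w*cos(2*w) - sin(2*w) - 11*cos(2*w)/8 + C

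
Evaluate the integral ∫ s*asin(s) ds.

Use integration by parts with u = arcsin(s), dv = s ds.
Then du = 1/sqrt(-s**2 + 1) ds.

s**2*asin(s)/2 + s*sqrt(-s**2 + 1)/4 - asin(s)/4 + C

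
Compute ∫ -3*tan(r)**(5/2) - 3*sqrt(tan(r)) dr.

Let u = tan(r), so du = (tan(r)**2 + 1) dr.
Rewriting, the integral becomes -3·∫ √u du = -3·(2/3)u^(3/2).
Substituting back, u = tan(r).

-2*tan(r)**(3/2) + C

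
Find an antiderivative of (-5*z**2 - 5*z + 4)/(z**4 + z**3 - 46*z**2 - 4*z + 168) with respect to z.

-103*log(z - 6)/208 + 13*log(z - 2)/72 - 3*log(z + 2)/80 + 206*log(z + 7)/585 + C

Factor the denominator: (z - 6)*(z - 2)*(z + 2)*(z + 7).
Partial-fraction decomposition: 206/(585*(z + 7)) - 3/(80*(z + 2)) + 13/(72*(z - 2)) - 103/(208*(z - 6)).
Integrate each term: A/(z−a) contributes A·log|z−a|.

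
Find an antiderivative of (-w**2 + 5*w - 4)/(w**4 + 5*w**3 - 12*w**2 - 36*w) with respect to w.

Factor the denominator: w*(w - 3)*(w + 2)*(w + 6).
Partial-fraction decomposition: 35/(108*(w + 6)) - 9/(20*(w + 2)) + 2/(135*(w - 3)) + 1/(9*w).
Integrate each term: A/(w−a) contributes A·log|w−a|.

log(w)/9 + 2*log(w - 3)/135 - 9*log(w + 2)/20 + 35*log(w + 6)/108 + C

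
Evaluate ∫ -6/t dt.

Let u = 3*t**3, so du = (9*t**2) dt.
Rewriting, the integral becomes -2·∫ 1/u du = -2·log(u).
Substituting back, u = 3*t**3.

-6*log(t) - 2*log(3) + C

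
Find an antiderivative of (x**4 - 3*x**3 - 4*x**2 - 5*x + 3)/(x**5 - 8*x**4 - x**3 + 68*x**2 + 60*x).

Factor the denominator: x*(x - 6)*(x - 5)*(x + 1)*(x + 2).
Partial-fraction decomposition: 37/(112*(x + 2)) - 4/(21*(x + 1)) - 64/(105*(x - 5)) + 159/(112*(x - 6)) + 1/(20*x).
Integrate each term: A/(x−a) contributes A·log|x−a|.

log(x)/20 + 159*log(x - 6)/112 - 64*log(x - 5)/105 - 4*log(x + 1)/21 + 37*log(x + 2)/112 + C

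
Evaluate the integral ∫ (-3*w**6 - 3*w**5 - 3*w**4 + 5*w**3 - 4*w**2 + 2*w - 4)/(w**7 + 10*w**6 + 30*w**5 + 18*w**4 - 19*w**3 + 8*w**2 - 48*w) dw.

log(w)/12 - log(w - 1)/20 - 941*log(w + 3)/60 + 73129*log(w + 4)/5780 - 3*log(w**2 + 1)/2890 + 114*atan(w)/1445 - 519/(17*w + 68) + C

Factor the denominator: w*(w - 1)*(w + 3)*(w + 4)**2*(w**2 + 1).
Partial-fraction decomposition: -3*(w - 38)/(1445*(w**2 + 1)) + 73129/(5780*(w + 4)) + 519/(17*(w + 4)**2) - 941/(60*(w + 3)) - 1/(20*(w - 1)) + 1/(12*w).
Integrate each term; A/(w−a) gives A·log|w−a|; the (Bw+D)/(w²+p²) term gives a log and an atan.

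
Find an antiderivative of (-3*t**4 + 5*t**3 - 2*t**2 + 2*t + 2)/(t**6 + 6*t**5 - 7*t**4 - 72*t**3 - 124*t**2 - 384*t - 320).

-47*log(t - 4)/720 + log(t + 1)/30 - 563*log(t + 4)/240 + 1279*log(t + 5)/522 - 21*log(t**2 + 4)/580 + 47*atan(t/2)/580 + C

Factor the denominator: (t - 4)*(t + 1)*(t + 4)*(t + 5)*(t**2 + 4).
Partial-fraction decomposition: -(21*t - 47)/(290*(t**2 + 4)) + 1279/(522*(t + 5)) - 563/(240*(t + 4)) + 1/(30*(t + 1)) - 47/(720*(t - 4)).
Integrate each term; A/(t−a) gives A·log|t−a|; the (Bt+D)/(t²+p²) term gives a log and an atan.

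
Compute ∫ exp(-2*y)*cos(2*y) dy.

exp(-2*y)*sin(2*y)/4 - exp(-2*y)*cos(2*y)/4 + C

Let I denote the integral. Integrate by parts with u = cos(2*y), dv = exp(-2*y) dy, so v = -exp(-2*y)/2: I = -exp(-2*y)*cos(2*y)/2 − ∫ exp(-2*y)*sin(2*y) dy.
Apply parts again with u = sin(2*y), dv = exp(-2*y) dy: ∫ exp(-2*y)*sin(2*y) dy = -exp(-2*y)*sin(2*y)/2 + I. Substituting back brings back I: I = exp(-2*y)*sin(2*y)/2 - exp(-2*y)*cos(2*y)/2 − I.
Solving for I: (1 + 1)·I equals the remaining terms, so I = (1/2)·(exp(-2*y)*sin(2*y)/2 - exp(-2*y)*cos(2*y)/2).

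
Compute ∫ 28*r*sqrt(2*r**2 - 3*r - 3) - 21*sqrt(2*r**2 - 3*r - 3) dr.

Let u = 2*r**2 - 3*r - 3, so du = (4*r - 3) dr.
Rewriting, the integral becomes 7·∫ √u du = 7·(2/3)u^(3/2).
Substituting back, u = 2*r**2 - 3*r - 3.

14*(2*r**2 - 3*r - 3)**(3/2)/3 + C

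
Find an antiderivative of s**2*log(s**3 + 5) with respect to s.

s**3*log(s**3 + 5)/3 - s**3/3 + 5*log(s**3 + 5)/3 + C

Let u = s**3 + 5, so du = (3*s**2) ds.
The integral becomes (1/3)·∫ log(u) du; integrate by parts with u′=log(u), dv′=du.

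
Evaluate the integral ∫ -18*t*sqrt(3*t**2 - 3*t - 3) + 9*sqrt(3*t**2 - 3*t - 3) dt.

Let u = 3*t**2 - 3*t - 3, so du = (6*t - 3) dt.
Rewriting, the integral becomes -3·∫ √u du = -3·(2/3)u^(3/2).
Substituting back, u = 3*t**2 - 3*t - 3.

-2*(3*t**2 - 3*t - 3)**(3/2) + C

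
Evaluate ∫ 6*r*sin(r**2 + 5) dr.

Let u = r**2 + 5, so du = (2*r) dr.
Rewriting, the integral becomes 3·∫ sin(u) du = 3·-cos(u).
Substituting back, u = r**2 + 5.

-3*cos(r**2 + 5) + C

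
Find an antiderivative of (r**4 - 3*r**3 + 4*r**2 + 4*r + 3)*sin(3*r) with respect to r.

-r**4*cos(3*r)/3 + 4*r**3*sin(3*r)/9 + r**3*cos(3*r) - r**2*sin(3*r) - 8*r**2*cos(3*r)/9 + 16*r*sin(3*r)/27 - 2*r*cos(3*r) + 2*sin(3*r)/3 - 65*cos(3*r)/81 + C

Use integration by parts with u = r**4 - 3*r**3 + 4*r**2 + 4*r + 3, dv = sin(3*r) dr, so v = -cos(3*r)/3.
Apply parts 4 times (tabular method): alternate signs, differentiate u down to 0, integrate dv up.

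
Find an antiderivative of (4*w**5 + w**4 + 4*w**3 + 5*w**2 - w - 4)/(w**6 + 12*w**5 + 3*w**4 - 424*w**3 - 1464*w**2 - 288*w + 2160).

16717*log(w - 6)/31680 - log(w - 1)/490 - 7*log(w + 2)/64 + 1361*log(w + 5)/22 - 411223*log(w + 6)/7056 + 15245/(168*w + 1008) + C

Factor the denominator: (w - 6)*(w - 1)*(w + 2)*(w + 5)*(w + 6)**2.
Partial-fraction decomposition: -411223/(7056*(w + 6)) - 15245/(168*(w + 6)**2) + 1361/(22*(w + 5)) - 7/(64*(w + 2)) - 1/(490*(w - 1)) + 16717/(31680*(w - 6)).
Integrate each term; A/(w−a) gives A·log|w−a|; A/(w−a)² gives −A/(w−a).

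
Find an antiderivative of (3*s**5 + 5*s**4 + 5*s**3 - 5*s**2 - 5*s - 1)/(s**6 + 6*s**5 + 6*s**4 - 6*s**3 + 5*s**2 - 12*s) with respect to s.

Factor the denominator: s*(s - 1)*(s + 3)*(s + 4)*(s**2 + 1).
Partial-fraction decomposition: (19*s + 9)/(34*(s**2 + 1)) + 2173/(340*(s + 4)) - 49/(12*(s + 3)) + 1/(20*(s - 1)) + 1/(12*s).
Integrate each term; A/(s−a) gives A·log|s−a|; the (Bs+D)/(s²+p²) term gives a log and an atan.

log(s)/12 + log(s - 1)/20 - 49*log(s + 3)/12 + 2173*log(s + 4)/340 + 19*log(s**2 + 1)/68 + 9*atan(s)/34 + C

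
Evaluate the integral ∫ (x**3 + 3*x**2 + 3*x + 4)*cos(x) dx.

Use integration by parts with u = x**3 + 3*x**2 + 3*x + 4, dv = cos(x) dx, so v = sin(x).
Apply parts 3 times (tabular method): alternate signs, differentiate u down to 0, integrate dv up.

x**3*sin(x) + 3*x**2*sin(x) + 3*x**2*cos(x) - 3*x*sin(x) + 6*x*cos(x) - 2*sin(x) - 3*cos(x) + C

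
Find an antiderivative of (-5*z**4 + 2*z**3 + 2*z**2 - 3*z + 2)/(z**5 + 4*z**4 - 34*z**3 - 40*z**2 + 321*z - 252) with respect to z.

Factor the denominator: (z - 3)**2*(z - 1)*(z + 4)*(z + 7).
Partial-fraction decomposition: -419/(80*(z + 7)) + 454/(245*(z + 4)) - 1/(80*(z - 1)) - 1571/(980*(z - 3)) - 17/(7*(z - 3)**2).
Integrate each term; A/(z−a) gives A·log|z−a|; A/(z−a)² gives −A/(z−a).

-1571*log(z - 3)/980 - log(z - 1)/80 + 454*log(z + 4)/245 - 419*log(z + 7)/80 + 17/(7*z - 21) + C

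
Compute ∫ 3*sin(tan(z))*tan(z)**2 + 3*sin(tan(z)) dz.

Let u = tan(z), so du = (tan(z)**2 + 1) dz.
Rewriting, the integral becomes 3·∫ sin(u) du = 3·-cos(u).
Substituting back, u = tan(z).

-3*cos(tan(z)) + C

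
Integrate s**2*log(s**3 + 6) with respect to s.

Let u = s**3 + 6, so du = (3*s**2) ds.
The integral becomes (1/3)·∫ log(u) du; integrate by parts with u′=log(u), dv′=du.

s**3*log(s**3 + 6)/3 - s**3/3 + 2*log(s**3 + 6) + C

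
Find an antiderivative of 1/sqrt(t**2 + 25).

log(t + sqrt(t**2 + 25)) + C

Substitute t = 5·tan(θ), so dt = 5·sec(θ)^2 dθ and the radical becomes sqrt(t**2 + 25) = 5·sec(θ) by the Pythagorean identity.
Integrate the resulting trig expression in θ, then back-substitute tan(θ) = t/5, sec(θ) = sqrt(t**2 + 25)/5 (absorbing any constant into C).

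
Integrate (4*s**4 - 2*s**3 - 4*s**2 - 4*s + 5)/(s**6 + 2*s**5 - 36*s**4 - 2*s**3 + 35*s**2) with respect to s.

Factor the denominator: s**2*(s - 5)*(s - 1)*(s + 1)*(s + 7).
Partial-fraction decomposition: -10127/(28224*(s + 7)) + 11/(72*(s + 1)) + 1/(64*(s - 1)) + 427/(1440*(s - 5)) - 26/(245*s) + 1/(7*s**2).
Integrate each term; A/(s−a) gives A·log|s−a|; A/(s−a)² gives −A/(s−a).

-26*log(s)/245 + 427*log(s - 5)/1440 + log(s - 1)/64 + 11*log(s + 1)/72 - 10127*log(s + 7)/28224 - 1/(7*s) + C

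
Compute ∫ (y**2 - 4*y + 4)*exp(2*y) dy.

(2*y**2 - 10*y + 13)*exp(2*y)/4 + C

Use integration by parts with u = y**2 - 4*y + 4, dv = exp(2*y) dy, so v = exp(2*y)/2.
Apply parts 2 times (tabular method): alternate signs, differentiate u down to 0, integrate dv up.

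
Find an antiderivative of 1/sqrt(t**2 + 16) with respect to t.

Substitute t = 4·tan(θ), so dt = 4·sec(θ)^2 dθ and the radical becomes sqrt(t**2 + 16) = 4·sec(θ) by the Pythagorean identity.
Integrate the resulting trig expression in θ, then back-substitute tan(θ) = t/4, sec(θ) = sqrt(t**2 + 16)/4 (absorbing any constant into C).

log(t + sqrt(t**2 + 16)) + C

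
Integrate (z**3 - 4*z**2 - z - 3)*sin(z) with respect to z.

Use integration by parts with u = z**3 - 4*z**2 - z - 3, dv = sin(z) dz, so v = -cos(z).
Apply parts 3 times (tabular method): alternate signs, differentiate u down to 0, integrate dv up.

-z**3*cos(z) + 3*z**2*sin(z) + 4*z**2*cos(z) - 8*z*sin(z) + 7*z*cos(z) - 7*sin(z) - 5*cos(z) + C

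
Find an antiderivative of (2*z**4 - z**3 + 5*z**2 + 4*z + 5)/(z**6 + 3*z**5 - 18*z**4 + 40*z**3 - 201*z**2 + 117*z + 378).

197*log(z - 3)/720 - 19*log(z - 2)/117 + log(z + 1)/80 - 1789*log(z + 7)/10440 + 3233*log(z**2 + 9)/135720 + 7169*atan(z/3)/67860 + C

Factor the denominator: (z - 3)*(z - 2)*(z + 1)*(z + 7)*(z**2 + 9).
Partial-fraction decomposition: (3233*z + 21507)/(67860*(z**2 + 9)) - 1789/(10440*(z + 7)) + 1/(80*(z + 1)) - 19/(117*(z - 2)) + 197/(720*(z - 3)).
Integrate each term; A/(z−a) gives A·log|z−a|; the (Bz+D)/(z²+p²) term gives a log and an atan.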